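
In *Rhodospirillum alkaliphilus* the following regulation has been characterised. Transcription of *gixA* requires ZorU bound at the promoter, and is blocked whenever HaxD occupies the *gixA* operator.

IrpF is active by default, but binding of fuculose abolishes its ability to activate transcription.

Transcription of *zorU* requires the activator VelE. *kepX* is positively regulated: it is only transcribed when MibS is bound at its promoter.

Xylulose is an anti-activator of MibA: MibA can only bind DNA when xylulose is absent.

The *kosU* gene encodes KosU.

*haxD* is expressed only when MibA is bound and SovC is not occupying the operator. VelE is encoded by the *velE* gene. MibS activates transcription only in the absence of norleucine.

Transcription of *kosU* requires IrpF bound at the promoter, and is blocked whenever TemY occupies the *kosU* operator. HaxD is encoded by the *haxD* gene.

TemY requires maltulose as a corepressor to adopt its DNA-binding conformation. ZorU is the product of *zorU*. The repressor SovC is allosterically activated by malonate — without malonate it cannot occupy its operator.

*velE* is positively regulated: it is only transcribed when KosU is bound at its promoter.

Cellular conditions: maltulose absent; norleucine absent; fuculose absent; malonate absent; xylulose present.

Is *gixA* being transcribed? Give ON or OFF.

Xylulose is present, so MibA is inactive.
Malonate is absent, so SovC is inactive.
Required activator MibA is absent, so *haxD* is not transcribed.
So HaxD is not produced.
Maltulose is absent, so TemY is inactive.
Fuculose is absent, so IrpF is active.
No repressor is bound and IrpF is active, so *kosU* is transcribed.
So KosU is produced and active.
No repressor is bound and KosU is active, so *velE* is transcribed.
So VelE is produced and active.
No repressor is bound and VelE is active, so *zorU* is transcribed.
So ZorU is produced and active.
No repressor is bound and ZorU is active, so *gixA* is transcribed.

ON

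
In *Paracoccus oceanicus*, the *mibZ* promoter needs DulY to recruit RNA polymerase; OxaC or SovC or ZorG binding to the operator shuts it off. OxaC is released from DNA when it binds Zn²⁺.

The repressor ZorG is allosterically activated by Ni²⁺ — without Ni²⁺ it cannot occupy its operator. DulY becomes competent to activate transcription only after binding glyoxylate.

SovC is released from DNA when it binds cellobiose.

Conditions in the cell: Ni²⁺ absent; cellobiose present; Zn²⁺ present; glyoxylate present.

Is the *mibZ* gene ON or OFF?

Zn²⁺ is present, so OxaC is inactive.
Glyoxylate is present, so DulY is active.
Cellobiose is present, so SovC is inactive.
Ni²⁺ is absent, so ZorG is inactive.
No repressor is bound and DulY is active, so *mibZ* is transcribed.

ON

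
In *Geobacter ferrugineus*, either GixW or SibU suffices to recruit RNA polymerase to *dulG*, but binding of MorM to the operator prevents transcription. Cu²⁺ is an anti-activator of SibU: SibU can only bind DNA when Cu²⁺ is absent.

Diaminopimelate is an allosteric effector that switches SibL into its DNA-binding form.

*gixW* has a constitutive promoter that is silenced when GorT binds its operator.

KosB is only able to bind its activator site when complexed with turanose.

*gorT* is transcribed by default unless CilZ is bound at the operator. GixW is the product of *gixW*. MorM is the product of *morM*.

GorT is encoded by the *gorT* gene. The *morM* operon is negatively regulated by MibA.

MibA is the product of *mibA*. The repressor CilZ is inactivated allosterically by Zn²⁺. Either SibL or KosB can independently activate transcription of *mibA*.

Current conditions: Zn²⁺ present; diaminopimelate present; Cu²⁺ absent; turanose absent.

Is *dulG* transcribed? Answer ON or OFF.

ON

Zn²⁺ is present, so CilZ is inactive.
With no repressor bound, *gorT* is transcribed.
So GorT is produced and active.
With repressor GorT bound, *gixW* is not transcribed.
So GixW is not produced.
Diaminopimelate is present, so SibL is active.
Turanose is absent, so KosB is inactive.
Activator SibL is present, so *mibA* is transcribed.
So MibA is produced and active.
With repressor MibA bound, *morM* is not transcribed.
So MorM is not produced.
Cu²⁺ is absent, so SibU is active.
Activator SibU is present, so *dulG* is transcribed.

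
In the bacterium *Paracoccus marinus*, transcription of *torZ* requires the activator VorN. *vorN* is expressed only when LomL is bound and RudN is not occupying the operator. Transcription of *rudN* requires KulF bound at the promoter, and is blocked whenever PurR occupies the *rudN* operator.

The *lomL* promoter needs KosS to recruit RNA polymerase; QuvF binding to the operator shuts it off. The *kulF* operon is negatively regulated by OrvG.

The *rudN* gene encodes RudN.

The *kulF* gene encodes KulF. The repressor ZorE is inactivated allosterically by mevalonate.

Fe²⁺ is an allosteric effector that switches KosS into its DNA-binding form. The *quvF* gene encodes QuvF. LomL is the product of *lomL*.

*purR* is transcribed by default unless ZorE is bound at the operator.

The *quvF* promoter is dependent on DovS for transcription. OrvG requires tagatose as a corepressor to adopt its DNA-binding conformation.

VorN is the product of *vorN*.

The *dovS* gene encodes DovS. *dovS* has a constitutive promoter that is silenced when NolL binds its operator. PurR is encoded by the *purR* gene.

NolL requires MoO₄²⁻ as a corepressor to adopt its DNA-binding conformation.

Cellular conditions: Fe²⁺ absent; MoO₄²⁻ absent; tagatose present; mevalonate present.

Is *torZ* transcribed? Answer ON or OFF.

OFF

MoO₄²⁻ is absent, so NolL is inactive.
With no repressor bound, *dovS* is transcribed.
So DovS is produced and active.
No repressor is bound and DovS is active, so *quvF* is transcribed.
So QuvF is produced and active.
Fe²⁺ is absent, so KosS is inactive.
With repressor QuvF bound, *lomL* is not transcribed.
So LomL is not produced.
Tagatose is present, so OrvG is active.
With repressor OrvG bound, *kulF* is not transcribed.
So KulF is not produced.
Mevalonate is present, so ZorE is inactive.
With no repressor bound, *purR* is transcribed.
So PurR is produced and active.
With repressor PurR bound, *rudN* is not transcribed.
So RudN is not produced.
Required activator LomL is absent, so *vorN* is not transcribed.
So VorN is not produced.
Required activator VorN is absent, so *torZ* is not transcribed.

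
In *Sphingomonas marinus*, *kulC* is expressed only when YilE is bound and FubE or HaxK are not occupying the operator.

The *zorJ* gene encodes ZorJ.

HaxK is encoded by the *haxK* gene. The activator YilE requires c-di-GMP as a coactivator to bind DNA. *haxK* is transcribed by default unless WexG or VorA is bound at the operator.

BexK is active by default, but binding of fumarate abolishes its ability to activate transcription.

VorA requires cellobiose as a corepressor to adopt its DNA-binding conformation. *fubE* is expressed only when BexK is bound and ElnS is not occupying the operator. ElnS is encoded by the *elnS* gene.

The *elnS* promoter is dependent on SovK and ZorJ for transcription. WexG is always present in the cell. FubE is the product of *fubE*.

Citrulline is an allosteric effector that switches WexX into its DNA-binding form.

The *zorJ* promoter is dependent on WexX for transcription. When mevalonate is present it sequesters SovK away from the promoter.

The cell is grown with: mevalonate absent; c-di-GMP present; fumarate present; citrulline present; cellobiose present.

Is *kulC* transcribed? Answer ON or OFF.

ON

Mevalonate is absent, so SovK is active.
Citrulline is present, so WexX is active.
No repressor is bound and WexX is active, so *zorJ* is transcribed.
So ZorJ is produced and active.
No repressor is bound and SovK and ZorJ are active, so *elnS* is transcribed.
So ElnS is produced and active.
Fumarate is present, so BexK is inactive.
With repressor ElnS bound, *fubE* is not transcribed.
So FubE is not produced.
c-di-GMP is present, so YilE is active.
WexG is produced constitutively and is active.
Cellobiose is present, so VorA is active.
With repressor WexG bound, *haxK* is not transcribed.
So HaxK is not produced.
No repressor is bound and YilE is active, so *kulC* is transcribed.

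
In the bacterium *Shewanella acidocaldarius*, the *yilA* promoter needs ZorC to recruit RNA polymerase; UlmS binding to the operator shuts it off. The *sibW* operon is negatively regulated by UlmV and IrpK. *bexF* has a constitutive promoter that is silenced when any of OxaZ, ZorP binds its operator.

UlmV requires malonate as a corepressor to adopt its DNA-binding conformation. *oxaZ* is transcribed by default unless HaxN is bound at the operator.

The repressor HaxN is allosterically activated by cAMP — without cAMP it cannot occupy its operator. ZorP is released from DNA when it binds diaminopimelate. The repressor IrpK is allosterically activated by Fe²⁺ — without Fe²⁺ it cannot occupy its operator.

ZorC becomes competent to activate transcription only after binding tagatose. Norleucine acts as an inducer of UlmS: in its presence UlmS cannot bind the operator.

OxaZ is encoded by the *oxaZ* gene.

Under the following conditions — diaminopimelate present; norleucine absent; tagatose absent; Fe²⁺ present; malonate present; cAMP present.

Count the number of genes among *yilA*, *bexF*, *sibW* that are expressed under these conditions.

1

Tagatose is absent, so ZorC is inactive.
Norleucine is absent, so UlmS is active.
With repressor UlmS bound, *yilA* is not transcribed.
→ *yilA* is OFF.
cAMP is present, so HaxN is active.
With repressor HaxN bound, *oxaZ* is not transcribed.
So OxaZ is not produced.
Diaminopimelate is present, so ZorP is inactive.
With no repressor bound, *bexF* is transcribed.
→ *bexF* is ON.
Malonate is present, so UlmV is active.
Fe²⁺ is present, so IrpK is active.
With repressor UlmV bound, *sibW* is not transcribed.
→ *sibW* is OFF.
1 of the 3 genes is transcribed.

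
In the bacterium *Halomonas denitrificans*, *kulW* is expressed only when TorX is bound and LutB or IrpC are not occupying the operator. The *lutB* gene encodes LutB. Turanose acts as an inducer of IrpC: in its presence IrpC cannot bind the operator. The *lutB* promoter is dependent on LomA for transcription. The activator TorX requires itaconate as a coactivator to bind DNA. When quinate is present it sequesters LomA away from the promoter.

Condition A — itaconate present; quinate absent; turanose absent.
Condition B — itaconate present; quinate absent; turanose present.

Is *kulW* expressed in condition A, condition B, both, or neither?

Condition A:
Itaconate is present, so TorX is active.
Quinate is absent, so LomA is active.
No repressor is bound and LomA is active, so *lutB* is transcribed.
So LutB is produced and active.
Turanose is absent, so IrpC is active.
With repressor LutB bound, *kulW* is not transcribed.
→ *kulW* is OFF in A.
Condition B:
Itaconate is present, so TorX is active.
Quinate is absent, so LomA is active.
No repressor is bound and LomA is active, so *lutB* is transcribed.
So LutB is produced and active.
Turanose is present, so IrpC is inactive.
With repressor LutB bound, *kulW* is not transcribed.
→ *kulW* is OFF in B.

neither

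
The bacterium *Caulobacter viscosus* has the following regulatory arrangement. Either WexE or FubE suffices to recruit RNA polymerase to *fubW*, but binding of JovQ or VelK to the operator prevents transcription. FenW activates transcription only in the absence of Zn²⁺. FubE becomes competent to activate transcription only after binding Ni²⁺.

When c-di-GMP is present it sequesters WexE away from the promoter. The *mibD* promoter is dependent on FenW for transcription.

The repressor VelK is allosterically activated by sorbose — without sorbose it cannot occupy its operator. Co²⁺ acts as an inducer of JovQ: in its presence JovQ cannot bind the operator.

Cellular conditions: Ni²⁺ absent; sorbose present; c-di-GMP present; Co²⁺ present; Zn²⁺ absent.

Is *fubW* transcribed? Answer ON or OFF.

OFF

c-di-GMP is present, so WexE is inactive.
Ni²⁺ is absent, so FubE is inactive.
Co²⁺ is present, so JovQ is inactive.
Sorbose is present, so VelK is active.
With repressor VelK bound, *fubW* is not transcribed.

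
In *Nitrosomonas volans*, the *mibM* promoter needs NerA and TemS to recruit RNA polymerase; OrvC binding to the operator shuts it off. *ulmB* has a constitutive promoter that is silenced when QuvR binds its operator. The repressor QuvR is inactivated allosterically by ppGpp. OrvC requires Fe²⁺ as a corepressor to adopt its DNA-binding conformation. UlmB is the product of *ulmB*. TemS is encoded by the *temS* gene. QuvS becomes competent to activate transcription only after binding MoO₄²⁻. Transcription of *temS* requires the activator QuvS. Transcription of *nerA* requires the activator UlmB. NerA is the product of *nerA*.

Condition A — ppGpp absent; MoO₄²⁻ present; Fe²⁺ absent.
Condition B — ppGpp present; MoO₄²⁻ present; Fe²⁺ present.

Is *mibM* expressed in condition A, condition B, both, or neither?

neither

Condition A:
ppGpp is absent, so QuvR is active.
With repressor QuvR bound, *ulmB* is not transcribed.
So UlmB is not produced.
Required activator UlmB is absent, so *nerA* is not transcribed.
So NerA is not produced.
MoO₄²⁻ is present, so QuvS is active.
No repressor is bound and QuvS is active, so *temS* is transcribed.
So TemS is produced and active.
Fe²⁺ is absent, so OrvC is inactive.
Required activator NerA is absent, so *mibM* is not transcribed.
→ *mibM* is OFF in A.
Condition B:
ppGpp is present, so QuvR is inactive.
With no repressor bound, *ulmB* is transcribed.
So UlmB is produced and active.
No repressor is bound and UlmB is active, so *nerA* is transcribed.
So NerA is produced and active.
MoO₄²⁻ is present, so QuvS is active.
No repressor is bound and QuvS is active, so *temS* is transcribed.
So TemS is produced and active.
Fe²⁺ is present, so OrvC is active.
With repressor OrvC bound, *mibM* is not transcribed.
→ *mibM* is OFF in B.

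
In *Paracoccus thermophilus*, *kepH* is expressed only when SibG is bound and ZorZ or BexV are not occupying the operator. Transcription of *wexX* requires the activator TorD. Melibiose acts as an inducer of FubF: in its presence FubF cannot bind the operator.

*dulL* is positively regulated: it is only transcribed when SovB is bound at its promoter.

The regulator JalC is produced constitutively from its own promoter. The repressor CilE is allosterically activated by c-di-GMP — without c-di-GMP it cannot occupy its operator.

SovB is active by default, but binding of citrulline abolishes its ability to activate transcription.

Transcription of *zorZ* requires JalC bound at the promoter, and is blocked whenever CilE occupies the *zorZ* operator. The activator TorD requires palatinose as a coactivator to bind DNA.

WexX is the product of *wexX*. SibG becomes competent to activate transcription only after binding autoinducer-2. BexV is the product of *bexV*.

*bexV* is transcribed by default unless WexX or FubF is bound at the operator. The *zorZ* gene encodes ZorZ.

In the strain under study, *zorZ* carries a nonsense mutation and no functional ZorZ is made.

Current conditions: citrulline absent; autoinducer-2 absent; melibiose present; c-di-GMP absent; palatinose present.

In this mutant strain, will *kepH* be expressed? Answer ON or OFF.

OFF

ZorZ is non-functional in this strain, so it has no effect.
Palatinose is present, so TorD is active.
No repressor is bound and TorD is active, so *wexX* is transcribed.
So WexX is produced and active.
Melibiose is present, so FubF is inactive.
With repressor WexX bound, *bexV* is not transcribed.
So BexV is not produced.
Autoinducer-2 is absent, so SibG is inactive.
Required activator SibG is absent, so *kepH* is not transcribed.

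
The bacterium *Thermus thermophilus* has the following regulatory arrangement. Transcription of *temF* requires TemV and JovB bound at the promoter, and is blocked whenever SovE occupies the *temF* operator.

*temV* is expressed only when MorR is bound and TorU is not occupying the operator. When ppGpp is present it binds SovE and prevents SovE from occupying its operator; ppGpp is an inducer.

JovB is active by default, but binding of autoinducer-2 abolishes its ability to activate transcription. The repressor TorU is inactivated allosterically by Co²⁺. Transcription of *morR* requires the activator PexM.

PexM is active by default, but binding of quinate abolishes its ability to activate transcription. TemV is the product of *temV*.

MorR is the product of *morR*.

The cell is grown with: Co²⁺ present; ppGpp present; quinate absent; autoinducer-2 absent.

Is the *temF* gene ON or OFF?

ON

Quinate is absent, so PexM is active.
No repressor is bound and PexM is active, so *morR* is transcribed.
So MorR is produced and active.
Co²⁺ is present, so TorU is inactive.
No repressor is bound and MorR is active, so *temV* is transcribed.
So TemV is produced and active.
Autoinducer-2 is absent, so JovB is active.
ppGpp is present, so SovE is inactive.
No repressor is bound and TemV and JovB are active, so *temF* is transcribed.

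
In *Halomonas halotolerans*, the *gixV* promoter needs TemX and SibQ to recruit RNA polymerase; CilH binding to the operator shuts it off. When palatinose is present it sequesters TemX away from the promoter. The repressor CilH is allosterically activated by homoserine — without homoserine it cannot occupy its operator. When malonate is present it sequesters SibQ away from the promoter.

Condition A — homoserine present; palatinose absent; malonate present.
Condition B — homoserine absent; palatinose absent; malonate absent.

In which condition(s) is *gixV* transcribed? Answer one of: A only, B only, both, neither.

Condition A:
Homoserine is present, so CilH is active.
Palatinose is absent, so TemX is active.
Malonate is present, so SibQ is inactive.
With repressor CilH bound, *gixV* is not transcribed.
→ *gixV* is OFF in A.
Condition B:
Homoserine is absent, so CilH is inactive.
Palatinose is absent, so TemX is active.
Malonate is absent, so SibQ is active.
No repressor is bound and TemX and SibQ are active, so *gixV* is transcribed.
→ *gixV* is ON in B.

B only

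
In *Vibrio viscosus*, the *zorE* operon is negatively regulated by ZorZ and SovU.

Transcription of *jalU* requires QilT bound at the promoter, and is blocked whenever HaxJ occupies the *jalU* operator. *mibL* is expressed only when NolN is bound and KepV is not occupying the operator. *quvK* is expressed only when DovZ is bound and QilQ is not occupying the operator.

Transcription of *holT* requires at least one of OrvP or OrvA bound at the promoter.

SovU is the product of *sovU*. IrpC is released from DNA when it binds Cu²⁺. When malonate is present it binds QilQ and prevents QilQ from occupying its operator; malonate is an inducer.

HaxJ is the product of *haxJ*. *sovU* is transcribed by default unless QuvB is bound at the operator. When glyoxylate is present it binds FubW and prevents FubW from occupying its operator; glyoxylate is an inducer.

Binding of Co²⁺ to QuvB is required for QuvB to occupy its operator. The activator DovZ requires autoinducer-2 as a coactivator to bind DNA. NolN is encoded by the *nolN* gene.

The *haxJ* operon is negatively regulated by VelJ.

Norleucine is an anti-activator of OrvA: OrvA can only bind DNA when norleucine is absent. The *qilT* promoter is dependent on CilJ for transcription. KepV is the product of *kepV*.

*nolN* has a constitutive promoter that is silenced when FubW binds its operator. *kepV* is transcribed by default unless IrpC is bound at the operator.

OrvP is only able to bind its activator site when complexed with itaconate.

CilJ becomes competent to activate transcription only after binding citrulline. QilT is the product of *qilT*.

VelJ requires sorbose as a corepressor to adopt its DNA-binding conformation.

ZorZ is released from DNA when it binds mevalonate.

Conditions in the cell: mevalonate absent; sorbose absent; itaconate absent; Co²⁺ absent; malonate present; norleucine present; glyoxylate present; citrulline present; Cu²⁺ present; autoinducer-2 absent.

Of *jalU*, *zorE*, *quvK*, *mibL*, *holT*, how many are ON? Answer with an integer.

0

Citrulline is present, so CilJ is active.
No repressor is bound and CilJ is active, so *qilT* is transcribed.
So QilT is produced and active.
Sorbose is absent, so VelJ is inactive.
With no repressor bound, *haxJ* is transcribed.
So HaxJ is produced and active.
With repressor HaxJ bound, *jalU* is not transcribed.
→ *jalU* is OFF.
Mevalonate is absent, so ZorZ is active.
Co²⁺ is absent, so QuvB is inactive.
With no repressor bound, *sovU* is transcribed.
So SovU is produced and active.
With repressor ZorZ bound, *zorE* is not transcribed.
→ *zorE* is OFF.
Malonate is present, so QilQ is inactive.
Autoinducer-2 is absent, so DovZ is inactive.
Required activator DovZ is absent, so *quvK* is not transcribed.
→ *quvK* is OFF.
Cu²⁺ is present, so IrpC is inactive.
With no repressor bound, *kepV* is transcribed.
So KepV is produced and active.
Glyoxylate is present, so FubW is inactive.
With no repressor bound, *nolN* is transcribed.
So NolN is produced and active.
With repressor KepV bound, *mibL* is not transcribed.
→ *mibL* is OFF.
Itaconate is absent, so OrvP is inactive.
Norleucine is present, so OrvA is inactive.
No activator is available at the *holT* promoter, so *holT* is not transcribed.
→ *holT* is OFF.
0 of the 5 genes are transcribed.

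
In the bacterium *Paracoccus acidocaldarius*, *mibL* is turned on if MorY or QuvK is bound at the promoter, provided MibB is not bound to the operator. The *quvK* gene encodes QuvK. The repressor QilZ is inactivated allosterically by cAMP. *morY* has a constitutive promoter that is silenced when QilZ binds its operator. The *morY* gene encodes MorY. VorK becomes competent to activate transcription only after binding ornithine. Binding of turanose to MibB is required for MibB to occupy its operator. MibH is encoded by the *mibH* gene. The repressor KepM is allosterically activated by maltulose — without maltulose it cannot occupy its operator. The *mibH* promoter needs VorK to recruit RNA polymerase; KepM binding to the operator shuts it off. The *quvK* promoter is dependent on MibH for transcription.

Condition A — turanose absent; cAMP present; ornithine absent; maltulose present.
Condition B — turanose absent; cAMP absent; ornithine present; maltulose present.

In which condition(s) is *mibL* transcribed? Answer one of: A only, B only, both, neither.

Condition A:
Turanose is absent, so MibB is inactive.
cAMP is present, so QilZ is inactive.
With no repressor bound, *morY* is transcribed.
So MorY is produced and active.
Ornithine is absent, so VorK is inactive.
Maltulose is present, so KepM is active.
With repressor KepM bound, *mibH* is not transcribed.
So MibH is not produced.
Required activator MibH is absent, so *quvK* is not transcribed.
So QuvK is not produced.
Activator MorY is present, so *mibL* is transcribed.
→ *mibL* is ON in A.
Condition B:
Turanose is absent, so MibB is inactive.
cAMP is absent, so QilZ is active.
With repressor QilZ bound, *morY* is not transcribed.
So MorY is not produced.
Ornithine is present, so VorK is active.
Maltulose is present, so KepM is active.
With repressor KepM bound, *mibH* is not transcribed.
So MibH is not produced.
Required activator MibH is absent, so *quvK* is not transcribed.
So QuvK is not produced.
No activator is available at the *mibL* promoter, so *mibL* is not transcribed.
→ *mibL* is OFF in B.

A only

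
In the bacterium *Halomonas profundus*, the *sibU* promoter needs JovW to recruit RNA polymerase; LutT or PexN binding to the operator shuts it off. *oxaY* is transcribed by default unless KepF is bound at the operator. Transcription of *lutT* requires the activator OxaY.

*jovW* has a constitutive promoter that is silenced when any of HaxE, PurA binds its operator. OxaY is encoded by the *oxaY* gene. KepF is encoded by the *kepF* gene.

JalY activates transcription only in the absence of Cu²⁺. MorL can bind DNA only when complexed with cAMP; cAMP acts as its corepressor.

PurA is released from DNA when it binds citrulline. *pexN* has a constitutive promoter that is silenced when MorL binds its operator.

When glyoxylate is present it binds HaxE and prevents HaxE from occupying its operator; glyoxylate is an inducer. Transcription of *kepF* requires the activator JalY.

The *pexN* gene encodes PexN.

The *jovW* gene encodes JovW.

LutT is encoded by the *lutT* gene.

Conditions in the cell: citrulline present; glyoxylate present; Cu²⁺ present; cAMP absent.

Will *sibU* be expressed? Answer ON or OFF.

Cu²⁺ is present, so JalY is inactive.
Required activator JalY is absent, so *kepF* is not transcribed.
So KepF is not produced.
With no repressor bound, *oxaY* is transcribed.
So OxaY is produced and active.
No repressor is bound and OxaY is active, so *lutT* is transcribed.
So LutT is produced and active.
cAMP is absent, so MorL is inactive.
With no repressor bound, *pexN* is transcribed.
So PexN is produced and active.
Glyoxylate is present, so HaxE is inactive.
Citrulline is present, so PurA is inactive.
With no repressor bound, *jovW* is transcribed.
So JovW is produced and active.
With repressor LutT bound, *sibU* is not transcribed.

OFF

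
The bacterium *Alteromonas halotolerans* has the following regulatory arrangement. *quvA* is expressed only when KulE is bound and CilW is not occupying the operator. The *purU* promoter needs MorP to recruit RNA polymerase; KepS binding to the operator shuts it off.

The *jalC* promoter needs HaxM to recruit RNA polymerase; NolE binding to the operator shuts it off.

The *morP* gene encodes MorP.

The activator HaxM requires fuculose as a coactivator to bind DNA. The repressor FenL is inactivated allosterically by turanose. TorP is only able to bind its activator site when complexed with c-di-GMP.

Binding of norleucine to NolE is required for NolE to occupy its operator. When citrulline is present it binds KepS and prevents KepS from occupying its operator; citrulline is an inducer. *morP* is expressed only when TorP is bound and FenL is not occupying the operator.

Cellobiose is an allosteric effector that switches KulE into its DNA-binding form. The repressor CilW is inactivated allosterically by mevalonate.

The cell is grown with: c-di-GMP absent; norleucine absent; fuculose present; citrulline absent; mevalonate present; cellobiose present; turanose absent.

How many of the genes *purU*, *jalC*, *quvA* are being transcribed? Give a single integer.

2

Citrulline is absent, so KepS is active.
Turanose is absent, so FenL is active.
c-di-GMP is absent, so TorP is inactive.
With repressor FenL bound, *morP* is not transcribed.
So MorP is not produced.
With repressor KepS bound, *purU* is not transcribed.
→ *purU* is OFF.
Fuculose is present, so HaxM is active.
Norleucine is absent, so NolE is inactive.
No repressor is bound and HaxM is active, so *jalC* is transcribed.
→ *jalC* is ON.
Cellobiose is present, so KulE is active.
Mevalonate is present, so CilW is inactive.
No repressor is bound and KulE is active, so *quvA* is transcribed.
→ *quvA* is ON.
2 of the 3 genes are transcribed.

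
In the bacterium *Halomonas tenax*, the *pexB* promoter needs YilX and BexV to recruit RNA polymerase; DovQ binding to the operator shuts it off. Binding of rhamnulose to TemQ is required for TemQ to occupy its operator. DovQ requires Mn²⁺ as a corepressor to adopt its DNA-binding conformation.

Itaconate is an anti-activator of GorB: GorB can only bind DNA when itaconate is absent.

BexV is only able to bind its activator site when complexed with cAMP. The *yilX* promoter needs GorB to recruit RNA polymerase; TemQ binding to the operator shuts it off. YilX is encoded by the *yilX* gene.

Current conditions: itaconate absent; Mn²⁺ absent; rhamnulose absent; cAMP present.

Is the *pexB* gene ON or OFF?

Itaconate is absent, so GorB is active.
Rhamnulose is absent, so TemQ is inactive.
No repressor is bound and GorB is active, so *yilX* is transcribed.
So YilX is produced and active.
Mn²⁺ is absent, so DovQ is inactive.
cAMP is present, so BexV is active.
No repressor is bound and YilX and BexV are active, so *pexB* is transcribed.

ON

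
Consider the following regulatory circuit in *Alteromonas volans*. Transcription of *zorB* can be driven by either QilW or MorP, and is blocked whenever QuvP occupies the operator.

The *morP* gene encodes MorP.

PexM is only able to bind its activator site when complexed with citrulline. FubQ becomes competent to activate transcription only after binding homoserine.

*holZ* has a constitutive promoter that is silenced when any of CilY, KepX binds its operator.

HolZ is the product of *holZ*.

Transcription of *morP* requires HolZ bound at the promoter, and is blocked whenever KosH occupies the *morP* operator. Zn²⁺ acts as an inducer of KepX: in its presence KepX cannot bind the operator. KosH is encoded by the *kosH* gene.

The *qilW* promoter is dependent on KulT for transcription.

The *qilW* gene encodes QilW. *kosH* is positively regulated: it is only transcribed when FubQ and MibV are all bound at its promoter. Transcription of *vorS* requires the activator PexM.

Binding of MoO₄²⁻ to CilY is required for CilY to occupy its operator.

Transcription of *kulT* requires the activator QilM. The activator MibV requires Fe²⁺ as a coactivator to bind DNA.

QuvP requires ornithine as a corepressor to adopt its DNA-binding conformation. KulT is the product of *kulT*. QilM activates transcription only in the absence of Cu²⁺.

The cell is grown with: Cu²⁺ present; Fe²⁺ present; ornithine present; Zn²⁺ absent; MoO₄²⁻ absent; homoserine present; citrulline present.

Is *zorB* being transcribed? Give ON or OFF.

Cu²⁺ is present, so QilM is inactive.
Required activator QilM is absent, so *kulT* is not transcribed.
So KulT is not produced.
Required activator KulT is absent, so *qilW* is not transcribed.
So QilW is not produced.
Homoserine is present, so FubQ is active.
Fe²⁺ is present, so MibV is active.
No repressor is bound and FubQ and MibV are active, so *kosH* is transcribed.
So KosH is produced and active.
MoO₄²⁻ is absent, so CilY is inactive.
Zn²⁺ is absent, so KepX is active.
With repressor KepX bound, *holZ* is not transcribed.
So HolZ is not produced.
With repressor KosH bound, *morP* is not transcribed.
So MorP is not produced.
Ornithine is present, so QuvP is active.
With repressor QuvP bound, *zorB* is not transcribed.

OFF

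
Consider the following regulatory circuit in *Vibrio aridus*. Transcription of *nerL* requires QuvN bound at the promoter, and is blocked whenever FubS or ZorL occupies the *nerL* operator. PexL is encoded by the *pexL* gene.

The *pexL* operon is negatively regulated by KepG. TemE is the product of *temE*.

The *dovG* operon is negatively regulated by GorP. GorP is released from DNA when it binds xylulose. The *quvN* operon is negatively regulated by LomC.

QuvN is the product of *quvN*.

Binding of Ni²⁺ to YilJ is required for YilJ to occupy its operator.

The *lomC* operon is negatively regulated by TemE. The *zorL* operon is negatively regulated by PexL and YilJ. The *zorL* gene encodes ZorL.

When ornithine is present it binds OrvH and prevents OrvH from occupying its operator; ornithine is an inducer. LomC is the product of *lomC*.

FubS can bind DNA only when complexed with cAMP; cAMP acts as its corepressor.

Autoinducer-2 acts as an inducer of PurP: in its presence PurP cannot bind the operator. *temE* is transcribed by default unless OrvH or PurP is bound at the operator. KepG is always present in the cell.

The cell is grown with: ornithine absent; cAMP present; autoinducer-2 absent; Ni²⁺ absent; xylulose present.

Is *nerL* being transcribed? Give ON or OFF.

OFF

cAMP is present, so FubS is active.
Ornithine is absent, so OrvH is active.
Autoinducer-2 is absent, so PurP is active.
With repressor OrvH bound, *temE* is not transcribed.
So TemE is not produced.
With no repressor bound, *lomC* is transcribed.
So LomC is produced and active.
With repressor LomC bound, *quvN* is not transcribed.
So QuvN is not produced.
KepG is produced constitutively and is active.
With repressor KepG bound, *pexL* is not transcribed.
So PexL is not produced.
Ni²⁺ is absent, so YilJ is inactive.
With no repressor bound, *zorL* is transcribed.
So ZorL is produced and active.
With repressor FubS bound, *nerL* is not transcribed.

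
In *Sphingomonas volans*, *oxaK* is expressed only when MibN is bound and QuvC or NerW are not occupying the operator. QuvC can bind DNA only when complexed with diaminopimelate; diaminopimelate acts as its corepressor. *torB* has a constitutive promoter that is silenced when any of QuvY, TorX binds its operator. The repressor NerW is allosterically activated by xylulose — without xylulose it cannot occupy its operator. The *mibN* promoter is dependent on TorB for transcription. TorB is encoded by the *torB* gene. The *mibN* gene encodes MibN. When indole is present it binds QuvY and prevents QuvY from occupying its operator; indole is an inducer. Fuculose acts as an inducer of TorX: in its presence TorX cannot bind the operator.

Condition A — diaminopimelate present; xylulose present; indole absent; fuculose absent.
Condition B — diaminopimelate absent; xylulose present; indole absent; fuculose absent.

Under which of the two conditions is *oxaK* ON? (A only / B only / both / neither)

neither

Condition A:
Diaminopimelate is present, so QuvC is active.
Xylulose is present, so NerW is active.
Indole is absent, so QuvY is active.
Fuculose is absent, so TorX is active.
With repressor QuvY bound, *torB* is not transcribed.
So TorB is not produced.
Required activator TorB is absent, so *mibN* is not transcribed.
So MibN is not produced.
With repressor QuvC bound, *oxaK* is not transcribed.
→ *oxaK* is OFF in A.
Condition B:
Diaminopimelate is absent, so QuvC is inactive.
Xylulose is present, so NerW is active.
Indole is absent, so QuvY is active.
Fuculose is absent, so TorX is active.
With repressor QuvY bound, *torB* is not transcribed.
So TorB is not produced.
Required activator TorB is absent, so *mibN* is not transcribed.
So MibN is not produced.
With repressor NerW bound, *oxaK* is not transcribed.
→ *oxaK* is OFF in B.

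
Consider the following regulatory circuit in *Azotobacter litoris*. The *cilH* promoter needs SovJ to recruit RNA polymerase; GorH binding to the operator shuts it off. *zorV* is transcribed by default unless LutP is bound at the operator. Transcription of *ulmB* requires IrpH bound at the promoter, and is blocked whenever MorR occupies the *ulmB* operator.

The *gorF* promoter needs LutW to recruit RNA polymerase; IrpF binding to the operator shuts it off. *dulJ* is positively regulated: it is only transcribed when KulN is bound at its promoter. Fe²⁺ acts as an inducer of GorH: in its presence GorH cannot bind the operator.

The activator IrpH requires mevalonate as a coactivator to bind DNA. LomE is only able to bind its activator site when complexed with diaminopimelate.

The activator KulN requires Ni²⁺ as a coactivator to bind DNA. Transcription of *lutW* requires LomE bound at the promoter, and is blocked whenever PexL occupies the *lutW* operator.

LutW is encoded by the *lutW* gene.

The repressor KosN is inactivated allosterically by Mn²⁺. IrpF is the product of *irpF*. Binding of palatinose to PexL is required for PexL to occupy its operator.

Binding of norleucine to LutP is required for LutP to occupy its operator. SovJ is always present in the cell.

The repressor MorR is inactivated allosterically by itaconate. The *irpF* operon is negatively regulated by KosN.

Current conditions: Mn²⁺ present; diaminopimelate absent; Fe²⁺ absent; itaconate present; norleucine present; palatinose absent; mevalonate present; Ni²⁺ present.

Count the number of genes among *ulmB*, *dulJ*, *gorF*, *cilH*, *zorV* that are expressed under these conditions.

2

Mevalonate is present, so IrpH is active.
Itaconate is present, so MorR is inactive.
No repressor is bound and IrpH is active, so *ulmB* is transcribed.
→ *ulmB* is ON.
Ni²⁺ is present, so KulN is active.
No repressor is bound and KulN is active, so *dulJ* is transcribed.
→ *dulJ* is ON.
Mn²⁺ is present, so KosN is inactive.
With no repressor bound, *irpF* is transcribed.
So IrpF is produced and active.
Palatinose is absent, so PexL is inactive.
Diaminopimelate is absent, so LomE is inactive.
Required activator LomE is absent, so *lutW* is not transcribed.
So LutW is not produced.
With repressor IrpF bound, *gorF* is not transcribed.
→ *gorF* is OFF.
SovJ is produced constitutively and is active.
Fe²⁺ is absent, so GorH is active.
With repressor GorH bound, *cilH* is not transcribed.
→ *cilH* is OFF.
Norleucine is present, so LutP is active.
With repressor LutP bound, *zorV* is not transcribed.
→ *zorV* is OFF.
2 of the 5 genes are transcribed.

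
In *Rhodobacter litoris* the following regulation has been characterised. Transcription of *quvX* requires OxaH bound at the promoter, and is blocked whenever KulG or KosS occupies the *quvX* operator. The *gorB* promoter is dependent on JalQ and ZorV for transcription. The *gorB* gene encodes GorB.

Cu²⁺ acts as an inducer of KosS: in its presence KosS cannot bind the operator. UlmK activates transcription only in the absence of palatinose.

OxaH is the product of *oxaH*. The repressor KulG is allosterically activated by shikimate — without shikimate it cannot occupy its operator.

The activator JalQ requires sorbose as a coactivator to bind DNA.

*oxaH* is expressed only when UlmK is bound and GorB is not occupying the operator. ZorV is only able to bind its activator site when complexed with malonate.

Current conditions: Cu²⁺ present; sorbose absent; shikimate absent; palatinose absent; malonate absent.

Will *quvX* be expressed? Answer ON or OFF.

ON

Palatinose is absent, so UlmK is active.
Sorbose is absent, so JalQ is inactive.
Malonate is absent, so ZorV is inactive.
Required activator JalQ is absent, so *gorB* is not transcribed.
So GorB is not produced.
No repressor is bound and UlmK is active, so *oxaH* is transcribed.
So OxaH is produced and active.
Shikimate is absent, so KulG is inactive.
Cu²⁺ is present, so KosS is inactive.
No repressor is bound and OxaH is active, so *quvX* is transcribed.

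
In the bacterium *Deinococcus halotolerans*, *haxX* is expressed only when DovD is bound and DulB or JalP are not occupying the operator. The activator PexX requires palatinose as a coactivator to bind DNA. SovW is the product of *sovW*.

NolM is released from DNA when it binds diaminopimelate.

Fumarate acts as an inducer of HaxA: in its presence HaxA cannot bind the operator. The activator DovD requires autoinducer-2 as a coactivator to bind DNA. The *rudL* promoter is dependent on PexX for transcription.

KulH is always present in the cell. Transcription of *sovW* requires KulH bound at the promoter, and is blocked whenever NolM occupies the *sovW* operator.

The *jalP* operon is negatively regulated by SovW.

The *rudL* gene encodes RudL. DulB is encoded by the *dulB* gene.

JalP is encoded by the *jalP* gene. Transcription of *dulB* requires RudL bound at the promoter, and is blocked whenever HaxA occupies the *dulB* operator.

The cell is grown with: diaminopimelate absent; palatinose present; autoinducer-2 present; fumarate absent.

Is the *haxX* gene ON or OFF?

OFF

Fumarate is absent, so HaxA is active.
Palatinose is present, so PexX is active.
No repressor is bound and PexX is active, so *rudL* is transcribed.
So RudL is produced and active.
With repressor HaxA bound, *dulB* is not transcribed.
So DulB is not produced.
KulH is produced constitutively and is active.
Diaminopimelate is absent, so NolM is active.
With repressor NolM bound, *sovW* is not transcribed.
So SovW is not produced.
With no repressor bound, *jalP* is transcribed.
So JalP is produced and active.
Autoinducer-2 is present, so DovD is active.
With repressor JalP bound, *haxX* is not transcribed.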